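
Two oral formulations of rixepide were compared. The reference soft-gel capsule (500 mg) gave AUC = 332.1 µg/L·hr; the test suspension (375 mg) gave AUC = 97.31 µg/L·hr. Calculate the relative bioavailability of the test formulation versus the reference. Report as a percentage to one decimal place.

F_rel = 39.1%

F_rel = (AUC_test/D_test) / (AUC_ref/D_ref)
      = (97.31/375) / (332.1/500)
      = 0.259493 / 0.6642 = 0.3907 = 39.07%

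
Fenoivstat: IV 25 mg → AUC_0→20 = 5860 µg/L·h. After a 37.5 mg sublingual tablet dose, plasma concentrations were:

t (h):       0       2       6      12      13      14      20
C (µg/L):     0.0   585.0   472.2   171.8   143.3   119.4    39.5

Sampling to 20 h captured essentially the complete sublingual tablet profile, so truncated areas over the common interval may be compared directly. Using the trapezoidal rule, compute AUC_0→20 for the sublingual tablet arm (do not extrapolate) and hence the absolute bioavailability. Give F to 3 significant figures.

F = 0.614

Trapezoidal AUC_0→20 (sublingual tablet):
  [0→2]: (0.0+585.0)/2 × 2 = 585.0
  [2→6]: (585.0+472.2)/2 × 4 = 2114.4
  [6→12]: (472.2+171.8)/2 × 6 = 1932.0
  [12→13]: (171.8+143.3)/2 × 1 = 157.55
  [13→14]: (143.3+119.4)/2 × 1 = 131.35
  [14→20]: (119.4+39.5)/2 × 6 = 476.7
  Sum = 5397.0 µg/L·h
F = (AUC_ev/D_ev)/(AUC_iv/D_iv) = (5397.0/37.5)/(5860/25) = 143.92/234.4 = 0.6140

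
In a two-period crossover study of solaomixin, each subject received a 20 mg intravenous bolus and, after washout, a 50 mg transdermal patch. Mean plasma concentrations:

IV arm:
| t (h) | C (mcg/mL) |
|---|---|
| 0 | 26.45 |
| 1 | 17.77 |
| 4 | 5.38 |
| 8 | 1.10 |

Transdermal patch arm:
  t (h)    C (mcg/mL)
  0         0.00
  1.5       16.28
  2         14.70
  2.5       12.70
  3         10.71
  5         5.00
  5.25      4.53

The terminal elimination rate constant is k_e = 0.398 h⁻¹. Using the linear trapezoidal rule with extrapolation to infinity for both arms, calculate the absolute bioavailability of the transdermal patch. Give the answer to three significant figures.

F = 0.336

Trapezoidal AUC_0→8 (IV):
  [0→1]: (26.45+17.77)/2 × 1 = 22.11
  [1→4]: (17.77+5.38)/2 × 3 = 34.725
  [4→8]: (5.38+1.10)/2 × 4 = 12.96
  Sum = 69.795 mcg/mL·h
IV tail: 1.10/0.398 = 2.764; AUC_iv,0→∞ = 69.795 + 2.764 = 72.559 mcg/mL·h
Trapezoidal AUC_0→5.25 (transdermal patch):
  [0→1.5]: (0.00+16.28)/2 × 1.5 = 12.21
  [1.5→2]: (16.28+14.70)/2 × 0.5 = 7.745
  [2→2.5]: (14.70+12.70)/2 × 0.5 = 6.85
  [2.5→3]: (12.70+10.71)/2 × 0.5 = 5.8525
  [3→5]: (10.71+5.00)/2 × 2 = 15.71
  [5→5.25]: (5.00+4.53)/2 × 0.25 = 1.19125
  Sum = 49.55875 mcg/mL·h
transdermal patch tail: 4.53/0.398 = 11.382; AUC_ev,0→∞ = 49.55875 + 11.382 = 60.94075 mcg/mL·h
F = (AUC_ev/D_ev)/(AUC_iv/D_iv) = (60.94075/50)/(72.559/20) = 1.218815/3.62795 = 0.3360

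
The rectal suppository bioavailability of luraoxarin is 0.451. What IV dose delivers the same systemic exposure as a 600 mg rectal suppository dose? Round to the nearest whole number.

Systemic exposure from an extravascular dose = F × D_ev, so the equivalent IV dose is F × D_ev.
D_iv = F × D_ev = 0.451 × 600 = 270.6 mg

D_iv = 271 mg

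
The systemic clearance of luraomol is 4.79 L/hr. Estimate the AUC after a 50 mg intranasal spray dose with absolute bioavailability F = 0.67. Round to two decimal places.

AUC = 6.99 mg/L·hr

AUC_0→∞ = F × Dose / CL
        = 0.67 × 50 / 4.79 = 6.99374 mg/L·hr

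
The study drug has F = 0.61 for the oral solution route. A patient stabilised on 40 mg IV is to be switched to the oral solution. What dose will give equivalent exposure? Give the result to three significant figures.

D_oral = 65.6 mg

For equal systemic exposure: F × D_ev = D_iv
D_ev = D_iv / F = 40 / 0.61 = 65.5738 mg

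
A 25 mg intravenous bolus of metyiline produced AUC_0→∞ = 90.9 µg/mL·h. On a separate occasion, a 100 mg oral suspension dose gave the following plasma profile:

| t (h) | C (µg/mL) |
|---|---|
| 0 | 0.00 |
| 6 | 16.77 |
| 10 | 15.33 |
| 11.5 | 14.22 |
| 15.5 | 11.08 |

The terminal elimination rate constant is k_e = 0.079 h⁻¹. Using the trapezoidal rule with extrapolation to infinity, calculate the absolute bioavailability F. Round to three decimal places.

F = 0.901

Trapezoidal AUC_0→15.5 (oral suspension):
  [0→6]: (0.00+16.77)/2 × 6 = 50.31
  [6→10]: (16.77+15.33)/2 × 4 = 64.2
  [10→11.5]: (15.33+14.22)/2 × 1.5 = 22.1625
  [11.5→15.5]: (14.22+11.08)/2 × 4 = 50.6
  Sum = 187.2725 µg/mL·h
Tail: C_last/k_e = 11.08/0.079 = 140.253
AUC_0→∞ (oral suspension) = 187.2725 + 140.253 = 327.5255 µg/mL·h
F = (AUC_ev/D_ev)/(AUC_iv/D_iv) = (327.5255/100)/(90.9/25) = 3.275255/3.636 = 0.9008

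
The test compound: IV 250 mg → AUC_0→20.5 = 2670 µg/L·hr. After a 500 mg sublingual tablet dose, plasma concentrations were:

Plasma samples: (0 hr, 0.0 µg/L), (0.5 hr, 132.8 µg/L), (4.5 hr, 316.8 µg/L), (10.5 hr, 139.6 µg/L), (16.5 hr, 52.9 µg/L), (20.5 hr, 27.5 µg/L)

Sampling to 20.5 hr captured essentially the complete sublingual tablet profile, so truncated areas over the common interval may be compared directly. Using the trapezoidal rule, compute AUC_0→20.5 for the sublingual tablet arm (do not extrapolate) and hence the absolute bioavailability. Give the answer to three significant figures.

F = 0.569

Trapezoidal AUC_0→20.5 (sublingual tablet):
  [0→0.5]: (0.0+132.8)/2 × 0.5 = 33.2
  [0.5→4.5]: (132.8+316.8)/2 × 4 = 899.2
  [4.5→10.5]: (316.8+139.6)/2 × 6 = 1369.2
  [10.5→16.5]: (139.6+52.9)/2 × 6 = 577.5
  [16.5→20.5]: (52.9+27.5)/2 × 4 = 160.8
  Sum = 3039.9 µg/L·hr
F = (AUC_ev/D_ev)/(AUC_iv/D_iv) = (3039.9/500)/(2670/250) = 6.0798/10.68 = 0.5693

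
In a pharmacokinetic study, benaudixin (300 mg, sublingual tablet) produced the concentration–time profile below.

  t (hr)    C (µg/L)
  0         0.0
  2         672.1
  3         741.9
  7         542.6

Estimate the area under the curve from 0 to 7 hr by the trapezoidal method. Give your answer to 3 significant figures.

AUC = 3950 µg/L·hr

Trapezoidal AUC_0→7:
  [0→2]: (0.0+672.1)/2 × 2 = 672.1
  [2→3]: (672.1+741.9)/2 × 1 = 707.0
  [3→7]: (741.9+542.6)/2 × 4 = 2569.0
  Sum = 3948.1 µg/L·hr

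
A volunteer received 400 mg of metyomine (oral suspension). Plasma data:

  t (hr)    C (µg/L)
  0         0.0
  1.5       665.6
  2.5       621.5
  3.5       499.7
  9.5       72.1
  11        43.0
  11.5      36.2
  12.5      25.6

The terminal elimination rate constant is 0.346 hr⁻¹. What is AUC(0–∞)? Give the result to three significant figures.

Trapezoidal AUC_0→12.5:
  [0→1.5]: (0.0+665.6)/2 × 1.5 = 499.2
  [1.5→2.5]: (665.6+621.5)/2 × 1 = 643.55
  [2.5→3.5]: (621.5+499.7)/2 × 1 = 560.6
  [3.5→9.5]: (499.7+72.1)/2 × 6 = 1715.4
  [9.5→11]: (72.1+43.0)/2 × 1.5 = 86.325
  [11→11.5]: (43.0+36.2)/2 × 0.5 = 19.8
  [11.5→12.5]: (36.2+25.6)/2 × 1 = 30.9
  Sum = 3555.775 µg/L·hr
Extrapolated tail: C_last / k_e = 25.6 / 0.346 = 73.988
AUC_0→∞ = 3555.775 + 73.988 = 3629.763 µg/L·hr

AUC = 3630 µg/L·hr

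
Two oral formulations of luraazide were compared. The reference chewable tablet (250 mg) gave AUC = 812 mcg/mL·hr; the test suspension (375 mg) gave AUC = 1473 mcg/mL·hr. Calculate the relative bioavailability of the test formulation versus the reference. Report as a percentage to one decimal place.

F_rel = 120.9%

F_rel = (AUC_test/D_test) / (AUC_ref/D_ref)
      = (1473/375) / (812/250)
      = 3.928 / 3.248 = 1.2094 = 120.94%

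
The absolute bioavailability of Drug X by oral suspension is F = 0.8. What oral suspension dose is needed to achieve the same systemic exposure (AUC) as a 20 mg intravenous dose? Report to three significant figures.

For equal systemic exposure: F × D_ev = D_iv
D_ev = D_iv / F = 20 / 0.8 = 25 mg

D_oral = 25.0 mg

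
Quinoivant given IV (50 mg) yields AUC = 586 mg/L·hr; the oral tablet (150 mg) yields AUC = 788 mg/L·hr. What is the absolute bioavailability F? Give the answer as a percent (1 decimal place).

F = 44.8%

F = (AUC_ev / D_ev) / (AUC_iv / D_iv)
  = (788/150) / (586/50)
  = 5.25333 / 11.72 = 0.4482
  = 44.82%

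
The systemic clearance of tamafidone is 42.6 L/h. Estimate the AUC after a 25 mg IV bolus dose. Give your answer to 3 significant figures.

AUC_0→∞ = Dose_iv / CL
        = 25 / 42.6 = 0.586854 mg/L·h

AUC = 0.587 mg/L·h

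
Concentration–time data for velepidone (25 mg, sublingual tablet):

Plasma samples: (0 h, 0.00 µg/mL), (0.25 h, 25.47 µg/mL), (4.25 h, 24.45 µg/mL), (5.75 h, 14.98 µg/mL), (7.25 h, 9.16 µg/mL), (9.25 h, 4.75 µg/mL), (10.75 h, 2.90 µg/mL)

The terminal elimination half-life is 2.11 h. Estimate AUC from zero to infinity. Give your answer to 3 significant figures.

AUC = 179 µg/mL·h

Trapezoidal AUC_0→10.75:
  [0→0.25]: (0.00+25.47)/2 × 0.25 = 3.18375
  [0.25→4.25]: (25.47+24.45)/2 × 4 = 99.84
  [4.25→5.75]: (24.45+14.98)/2 × 1.5 = 29.5725
  [5.75→7.25]: (14.98+9.16)/2 × 1.5 = 18.105
  [7.25→9.25]: (9.16+4.75)/2 × 2 = 13.91
  [9.25→10.75]: (4.75+2.90)/2 × 1.5 = 5.7375
  Sum = 170.34875 µg/mL·h
k_e = ln2 / t½ = 0.693147 / 2.11 = 0.3285 h^-1
Extrapolated tail: C_last / k_e = 2.90 / 0.3285 = 8.828
AUC_0→∞ = 170.34875 + 8.828 = 179.17675 µg/mL·h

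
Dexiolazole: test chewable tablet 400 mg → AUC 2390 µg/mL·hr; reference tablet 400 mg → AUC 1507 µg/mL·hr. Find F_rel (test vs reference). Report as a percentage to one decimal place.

F_rel = 158.6%

F_rel = (AUC_test/D_test) / (AUC_ref/D_ref)
      = (2390/400) / (1507/400)
      = 5.975 / 3.7675 = 1.5859 = 158.59%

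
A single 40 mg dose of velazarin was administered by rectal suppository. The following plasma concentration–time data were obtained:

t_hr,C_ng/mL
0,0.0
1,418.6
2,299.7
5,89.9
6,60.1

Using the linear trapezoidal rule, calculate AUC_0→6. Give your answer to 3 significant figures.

Trapezoidal AUC_0→6:
  [0→1]: (0.0+418.6)/2 × 1 = 209.3
  [1→2]: (418.6+299.7)/2 × 1 = 359.15
  [2→5]: (299.7+89.9)/2 × 3 = 584.4
  [5→6]: (89.9+60.1)/2 × 1 = 75.0
  Sum = 1227.85 ng/mL·hr

AUC = 1230 ng/mL·hr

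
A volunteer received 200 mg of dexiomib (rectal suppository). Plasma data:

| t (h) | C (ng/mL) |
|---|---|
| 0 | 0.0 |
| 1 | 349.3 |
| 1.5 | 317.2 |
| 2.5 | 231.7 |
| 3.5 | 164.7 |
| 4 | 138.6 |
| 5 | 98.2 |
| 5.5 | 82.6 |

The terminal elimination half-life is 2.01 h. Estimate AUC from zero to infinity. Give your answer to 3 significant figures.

Trapezoidal AUC_0→5.5:
  [0→1]: (0.0+349.3)/2 × 1 = 174.65
  [1→1.5]: (349.3+317.2)/2 × 0.5 = 166.625
  [1.5→2.5]: (317.2+231.7)/2 × 1 = 274.45
  [2.5→3.5]: (231.7+164.7)/2 × 1 = 198.2
  [3.5→4]: (164.7+138.6)/2 × 0.5 = 75.825
  [4→5]: (138.6+98.2)/2 × 1 = 118.4
  [5→5.5]: (98.2+82.6)/2 × 0.5 = 45.2
  Sum = 1053.35 ng/mL·h
k_e = ln2 / t½ = 0.693147 / 2.01 = 0.3448 h^-1
Extrapolated tail: C_last / k_e = 82.6 / 0.3448 = 239.559
AUC_0→∞ = 1053.35 + 239.559 = 1292.909 ng/mL·h

AUC = 1290 ng/mL·h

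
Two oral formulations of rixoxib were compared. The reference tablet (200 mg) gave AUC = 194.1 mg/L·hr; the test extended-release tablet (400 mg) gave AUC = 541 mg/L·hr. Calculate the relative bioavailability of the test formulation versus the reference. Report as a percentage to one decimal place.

F_rel = 139.4%

F_rel = (AUC_test/D_test) / (AUC_ref/D_ref)
      = (541/400) / (194.1/200)
      = 1.3525 / 0.9705 = 1.3936 = 139.36%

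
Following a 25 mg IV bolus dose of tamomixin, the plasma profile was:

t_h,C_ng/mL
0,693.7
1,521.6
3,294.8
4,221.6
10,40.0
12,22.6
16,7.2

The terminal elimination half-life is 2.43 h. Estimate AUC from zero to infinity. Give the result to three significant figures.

Trapezoidal AUC_0→16:
  [0→1]: (693.7+521.6)/2 × 1 = 607.65
  [1→3]: (521.6+294.8)/2 × 2 = 816.4
  [3→4]: (294.8+221.6)/2 × 1 = 258.2
  [4→10]: (221.6+40.0)/2 × 6 = 784.8
  [10→12]: (40.0+22.6)/2 × 2 = 62.6
  [12→16]: (22.6+7.2)/2 × 4 = 59.6
  Sum = 2589.25 ng/mL·h
k_e = ln2 / t½ = 0.693147 / 2.43 = 0.2852 h^-1
Extrapolated tail: C_last / k_e = 7.2 / 0.2852 = 25.245
AUC_0→∞ = 2589.25 + 25.245 = 2614.495 ng/mL·h

AUC = 2610 ng/mL·h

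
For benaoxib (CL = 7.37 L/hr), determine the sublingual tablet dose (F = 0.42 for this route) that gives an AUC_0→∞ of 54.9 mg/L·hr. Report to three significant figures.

Dose = CL × AUC_0→∞ / F
     = 7.37 × 54.9 / 0.42 = 963.364 mg

Dose = 963 mg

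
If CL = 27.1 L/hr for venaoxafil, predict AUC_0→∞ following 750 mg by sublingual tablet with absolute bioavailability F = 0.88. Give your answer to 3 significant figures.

AUC = 24.4 mg/L·hr

AUC_0→∞ = F × Dose / CL
        = 0.88 × 750 / 27.1 = 24.3542 mg/L·hr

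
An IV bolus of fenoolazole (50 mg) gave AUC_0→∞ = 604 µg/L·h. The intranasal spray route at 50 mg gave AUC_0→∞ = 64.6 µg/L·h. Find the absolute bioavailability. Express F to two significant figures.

F = 0.11

F = (AUC_ev / D_ev) / (AUC_iv / D_iv)
  = (64.6/50) / (604/50)
  = 1.292 / 12.08 = 0.1070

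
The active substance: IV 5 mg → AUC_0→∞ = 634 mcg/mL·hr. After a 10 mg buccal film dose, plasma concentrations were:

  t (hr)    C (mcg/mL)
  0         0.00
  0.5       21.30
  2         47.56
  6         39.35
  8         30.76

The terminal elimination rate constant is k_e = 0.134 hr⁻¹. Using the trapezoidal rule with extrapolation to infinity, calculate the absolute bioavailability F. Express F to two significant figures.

F = 0.42

Trapezoidal AUC_0→8 (buccal film):
  [0→0.5]: (0.00+21.30)/2 × 0.5 = 5.325
  [0.5→2]: (21.30+47.56)/2 × 1.5 = 51.645
  [2→6]: (47.56+39.35)/2 × 4 = 173.82
  [6→8]: (39.35+30.76)/2 × 2 = 70.11
  Sum = 300.9 mcg/mL·hr
Tail: C_last/k_e = 30.76/0.134 = 229.552
AUC_0→∞ (buccal film) = 300.9 + 229.552 = 530.452 mcg/mL·hr
F = (AUC_ev/D_ev)/(AUC_iv/D_iv) = (530.452/10)/(634/5) = 53.0452/126.8 = 0.4183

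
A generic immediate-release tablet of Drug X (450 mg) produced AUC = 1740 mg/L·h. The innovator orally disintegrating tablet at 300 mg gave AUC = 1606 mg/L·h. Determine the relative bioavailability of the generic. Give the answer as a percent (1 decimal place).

F_rel = 72.2%

F_rel = (AUC_test/D_test) / (AUC_ref/D_ref)
      = (1740/450) / (1606/300)
      = 3.86667 / 5.35333 = 0.7223 = 72.23%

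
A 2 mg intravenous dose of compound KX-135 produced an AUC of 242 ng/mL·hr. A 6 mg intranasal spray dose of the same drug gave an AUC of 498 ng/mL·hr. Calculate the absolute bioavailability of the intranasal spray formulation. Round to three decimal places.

F = 0.686

F = (AUC_ev / D_ev) / (AUC_iv / D_iv)
  = (498/6) / (242/2)
  = 83 / 121 = 0.6860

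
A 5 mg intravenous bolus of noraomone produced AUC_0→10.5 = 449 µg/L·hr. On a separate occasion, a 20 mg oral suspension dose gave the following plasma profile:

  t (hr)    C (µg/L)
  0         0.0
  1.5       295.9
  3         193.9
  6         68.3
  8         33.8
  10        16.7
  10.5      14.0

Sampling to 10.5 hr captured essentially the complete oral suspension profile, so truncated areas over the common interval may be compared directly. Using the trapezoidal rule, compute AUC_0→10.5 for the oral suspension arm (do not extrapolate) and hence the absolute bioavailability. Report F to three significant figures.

Trapezoidal AUC_0→10.5 (oral suspension):
  [0→1.5]: (0.0+295.9)/2 × 1.5 = 221.925
  [1.5→3]: (295.9+193.9)/2 × 1.5 = 367.35
  [3→6]: (193.9+68.3)/2 × 3 = 393.3
  [6→8]: (68.3+33.8)/2 × 2 = 102.1
  [8→10]: (33.8+16.7)/2 × 2 = 50.5
  [10→10.5]: (16.7+14.0)/2 × 0.5 = 7.675
  Sum = 1142.85 µg/L·hr
F = (AUC_ev/D_ev)/(AUC_iv/D_iv) = (1142.85/20)/(449/5) = 57.1425/89.8 = 0.6363

F = 0.636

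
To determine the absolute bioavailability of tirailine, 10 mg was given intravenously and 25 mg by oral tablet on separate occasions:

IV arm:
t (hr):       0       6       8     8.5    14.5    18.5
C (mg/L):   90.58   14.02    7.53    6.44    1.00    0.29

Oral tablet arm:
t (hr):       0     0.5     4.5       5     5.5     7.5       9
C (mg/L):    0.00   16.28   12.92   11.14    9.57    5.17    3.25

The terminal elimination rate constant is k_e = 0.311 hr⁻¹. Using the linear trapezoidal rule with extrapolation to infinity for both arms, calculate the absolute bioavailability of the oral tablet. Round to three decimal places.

Trapezoidal AUC_0→18.5 (IV):
  [0→6]: (90.58+14.02)/2 × 6 = 313.8
  [6→8]: (14.02+7.53)/2 × 2 = 21.55
  [8→8.5]: (7.53+6.44)/2 × 0.5 = 3.4925
  [8.5→14.5]: (6.44+1.00)/2 × 6 = 22.32
  [14.5→18.5]: (1.00+0.29)/2 × 4 = 2.58
  Sum = 363.7425 mg/L·hr
IV tail: 0.29/0.311 = 0.932; AUC_iv,0→∞ = 363.7425 + 0.932 = 364.6745 mg/L·hr
Trapezoidal AUC_0→9 (oral tablet):
  [0→0.5]: (0.00+16.28)/2 × 0.5 = 4.07
  [0.5→4.5]: (16.28+12.92)/2 × 4 = 58.4
  [4.5→5]: (12.92+11.14)/2 × 0.5 = 6.015
  [5→5.5]: (11.14+9.57)/2 × 0.5 = 5.1775
  [5.5→7.5]: (9.57+5.17)/2 × 2 = 14.74
  [7.5→9]: (5.17+3.25)/2 × 1.5 = 6.315
  Sum = 94.7175 mg/L·hr
oral tablet tail: 3.25/0.311 = 10.450; AUC_ev,0→∞ = 94.7175 + 10.450 = 105.1675 mg/L·hr
F = (AUC_ev/D_ev)/(AUC_iv/D_iv) = (105.1675/25)/(364.6745/10) = 4.2067/36.46745 = 0.1154

F = 0.115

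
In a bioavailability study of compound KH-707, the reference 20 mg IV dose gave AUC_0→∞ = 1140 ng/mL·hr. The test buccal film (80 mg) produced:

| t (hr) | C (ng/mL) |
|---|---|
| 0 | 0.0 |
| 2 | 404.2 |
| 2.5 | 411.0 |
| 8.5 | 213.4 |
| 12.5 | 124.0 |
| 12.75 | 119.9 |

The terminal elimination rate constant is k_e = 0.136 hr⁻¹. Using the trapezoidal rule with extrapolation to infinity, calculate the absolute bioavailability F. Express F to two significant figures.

F = 0.89

Trapezoidal AUC_0→12.75 (buccal film):
  [0→2]: (0.0+404.2)/2 × 2 = 404.2
  [2→2.5]: (404.2+411.0)/2 × 0.5 = 203.8
  [2.5→8.5]: (411.0+213.4)/2 × 6 = 1873.2
  [8.5→12.5]: (213.4+124.0)/2 × 4 = 674.8
  [12.5→12.75]: (124.0+119.9)/2 × 0.25 = 30.4875
  Sum = 3186.4875 ng/mL·hr
Tail: C_last/k_e = 119.9/0.136 = 881.618
AUC_0→∞ (buccal film) = 3186.4875 + 881.618 = 4068.1055 ng/mL·hr
F = (AUC_ev/D_ev)/(AUC_iv/D_iv) = (4068.1055/80)/(1140/20) = 50.8513/57 = 0.8921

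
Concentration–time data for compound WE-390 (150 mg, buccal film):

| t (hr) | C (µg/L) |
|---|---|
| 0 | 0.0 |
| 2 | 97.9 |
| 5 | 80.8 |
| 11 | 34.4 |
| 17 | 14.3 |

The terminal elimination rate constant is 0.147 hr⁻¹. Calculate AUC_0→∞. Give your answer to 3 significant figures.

AUC = 955 µg/L·hr

Trapezoidal AUC_0→17:
  [0→2]: (0.0+97.9)/2 × 2 = 97.9
  [2→5]: (97.9+80.8)/2 × 3 = 268.05
  [5→11]: (80.8+34.4)/2 × 6 = 345.6
  [11→17]: (34.4+14.3)/2 × 6 = 146.1
  Sum = 857.65 µg/L·hr
Extrapolated tail: C_last / k_e = 14.3 / 0.147 = 97.279
AUC_0→∞ = 857.65 + 97.279 = 954.929 µg/L·hr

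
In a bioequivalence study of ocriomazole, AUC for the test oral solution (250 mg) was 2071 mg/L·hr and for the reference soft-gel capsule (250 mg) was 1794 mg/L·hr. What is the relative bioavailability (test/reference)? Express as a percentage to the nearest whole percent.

F_rel = 115%

F_rel = (AUC_test/D_test) / (AUC_ref/D_ref)
      = (2071/250) / (1794/250)
      = 8.284 / 7.176 = 1.1544 = 115.44%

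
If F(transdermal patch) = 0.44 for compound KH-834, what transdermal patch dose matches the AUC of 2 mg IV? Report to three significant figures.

For equal systemic exposure: F × D_ev = D_iv
D_ev = D_iv / F = 2 / 0.44 = 4.54545 mg

D_transdermal = 4.55 mg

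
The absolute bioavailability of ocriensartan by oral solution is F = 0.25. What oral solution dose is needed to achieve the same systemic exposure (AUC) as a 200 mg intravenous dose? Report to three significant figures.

For equal systemic exposure: F × D_ev = D_iv
D_ev = D_iv / F = 200 / 0.25 = 800 mg

D_oral = 800 mg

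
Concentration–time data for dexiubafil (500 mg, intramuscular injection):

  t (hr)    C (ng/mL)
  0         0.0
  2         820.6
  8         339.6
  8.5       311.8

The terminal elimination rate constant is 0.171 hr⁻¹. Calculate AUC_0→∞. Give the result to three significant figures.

Trapezoidal AUC_0→8.5:
  [0→2]: (0.0+820.6)/2 × 2 = 820.6
  [2→8]: (820.6+339.6)/2 × 6 = 3480.6
  [8→8.5]: (339.6+311.8)/2 × 0.5 = 162.85
  Sum = 4464.05 ng/mL·hr
Extrapolated tail: C_last / k_e = 311.8 / 0.171 = 1823.392
AUC_0→∞ = 4464.05 + 1823.392 = 6287.442 ng/mL·hr

AUC = 6290 ng/mL·hr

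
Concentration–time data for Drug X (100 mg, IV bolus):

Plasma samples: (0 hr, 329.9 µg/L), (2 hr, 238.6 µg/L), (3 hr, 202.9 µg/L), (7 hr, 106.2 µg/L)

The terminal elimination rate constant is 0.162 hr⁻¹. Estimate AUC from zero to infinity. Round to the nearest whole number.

AUC = 2063 µg/L·hr

Trapezoidal AUC_0→7:
  [0→2]: (329.9+238.6)/2 × 2 = 568.5
  [2→3]: (238.6+202.9)/2 × 1 = 220.75
  [3→7]: (202.9+106.2)/2 × 4 = 618.2
  Sum = 1407.45 µg/L·hr
Extrapolated tail: C_last / k_e = 106.2 / 0.162 = 655.556
AUC_0→∞ = 1407.45 + 655.556 = 2063.006 µg/L·hr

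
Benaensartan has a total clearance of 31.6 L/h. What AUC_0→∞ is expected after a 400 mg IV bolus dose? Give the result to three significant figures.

AUC_0→∞ = Dose_iv / CL
        = 400 / 31.6 = 12.6582 mg/L·h

AUC = 12.7 mg/L·h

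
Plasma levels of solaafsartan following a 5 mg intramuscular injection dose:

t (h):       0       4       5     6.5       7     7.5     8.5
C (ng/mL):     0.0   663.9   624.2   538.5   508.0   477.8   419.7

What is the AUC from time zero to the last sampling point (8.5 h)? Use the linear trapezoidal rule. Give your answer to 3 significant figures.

Trapezoidal AUC_0→8.5:
  [0→4]: (0.0+663.9)/2 × 4 = 1327.8
  [4→5]: (663.9+624.2)/2 × 1 = 644.05
  [5→6.5]: (624.2+538.5)/2 × 1.5 = 872.025
  [6.5→7]: (538.5+508.0)/2 × 0.5 = 261.625
  [7→7.5]: (508.0+477.8)/2 × 0.5 = 246.45
  [7.5→8.5]: (477.8+419.7)/2 × 1 = 448.75
  Sum = 3800.7 ng/mL·h

AUC = 3800 ng/mL·h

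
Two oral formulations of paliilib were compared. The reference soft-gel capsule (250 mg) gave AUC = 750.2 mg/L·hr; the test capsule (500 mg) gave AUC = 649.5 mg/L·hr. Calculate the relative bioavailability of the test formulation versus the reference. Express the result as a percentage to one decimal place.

F_rel = 43.3%

F_rel = (AUC_test/D_test) / (AUC_ref/D_ref)
      = (649.5/500) / (750.2/250)
      = 1.299 / 3.0008 = 0.4329 = 43.29%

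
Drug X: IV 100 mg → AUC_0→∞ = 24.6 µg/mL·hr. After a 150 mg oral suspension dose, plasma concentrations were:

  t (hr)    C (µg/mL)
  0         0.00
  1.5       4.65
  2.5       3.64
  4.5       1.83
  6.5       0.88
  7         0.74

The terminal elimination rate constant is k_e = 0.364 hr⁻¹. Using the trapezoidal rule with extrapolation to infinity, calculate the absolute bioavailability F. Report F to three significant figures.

Trapezoidal AUC_0→7 (oral suspension):
  [0→1.5]: (0.00+4.65)/2 × 1.5 = 3.4875
  [1.5→2.5]: (4.65+3.64)/2 × 1 = 4.145
  [2.5→4.5]: (3.64+1.83)/2 × 2 = 5.47
  [4.5→6.5]: (1.83+0.88)/2 × 2 = 2.71
  [6.5→7]: (0.88+0.74)/2 × 0.5 = 0.405
  Sum = 16.2175 µg/mL·hr
Tail: C_last/k_e = 0.74/0.364 = 2.033
AUC_0→∞ (oral suspension) = 16.2175 + 2.033 = 18.2505 µg/mL·hr
F = (AUC_ev/D_ev)/(AUC_iv/D_iv) = (18.2505/150)/(24.6/100) = 0.12167/0.246 = 0.4946

F = 0.495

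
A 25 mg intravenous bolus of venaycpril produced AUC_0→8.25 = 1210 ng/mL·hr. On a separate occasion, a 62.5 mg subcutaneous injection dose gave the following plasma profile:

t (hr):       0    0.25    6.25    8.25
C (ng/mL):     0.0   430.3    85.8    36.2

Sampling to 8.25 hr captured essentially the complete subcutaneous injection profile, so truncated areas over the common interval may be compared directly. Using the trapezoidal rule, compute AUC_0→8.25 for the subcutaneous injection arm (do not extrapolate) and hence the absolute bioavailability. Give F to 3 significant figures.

Trapezoidal AUC_0→8.25 (subcutaneous injection):
  [0→0.25]: (0.0+430.3)/2 × 0.25 = 53.7875
  [0.25→6.25]: (430.3+85.8)/2 × 6 = 1548.3
  [6.25→8.25]: (85.8+36.2)/2 × 2 = 122.0
  Sum = 1724.0875 ng/mL·hr
F = (AUC_ev/D_ev)/(AUC_iv/D_iv) = (1724.0875/62.5)/(1210/25) = 27.5854/48.4 = 0.5699

F = 0.570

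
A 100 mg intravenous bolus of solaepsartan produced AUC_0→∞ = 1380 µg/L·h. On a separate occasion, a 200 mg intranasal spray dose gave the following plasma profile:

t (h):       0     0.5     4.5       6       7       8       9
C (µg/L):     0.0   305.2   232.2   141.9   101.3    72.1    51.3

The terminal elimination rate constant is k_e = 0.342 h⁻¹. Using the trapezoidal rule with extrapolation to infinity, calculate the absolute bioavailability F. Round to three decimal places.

F = 0.671

Trapezoidal AUC_0→9 (intranasal spray):
  [0→0.5]: (0.0+305.2)/2 × 0.5 = 76.3
  [0.5→4.5]: (305.2+232.2)/2 × 4 = 1074.8
  [4.5→6]: (232.2+141.9)/2 × 1.5 = 280.575
  [6→7]: (141.9+101.3)/2 × 1 = 121.6
  [7→8]: (101.3+72.1)/2 × 1 = 86.7
  [8→9]: (72.1+51.3)/2 × 1 = 61.7
  Sum = 1701.675 µg/L·h
Tail: C_last/k_e = 51.3/0.342 = 150.000
AUC_0→∞ (intranasal spray) = 1701.675 + 150.000 = 1851.675 µg/L·h
F = (AUC_ev/D_ev)/(AUC_iv/D_iv) = (1851.675/200)/(1380/100) = 9.258375/13.8 = 0.6709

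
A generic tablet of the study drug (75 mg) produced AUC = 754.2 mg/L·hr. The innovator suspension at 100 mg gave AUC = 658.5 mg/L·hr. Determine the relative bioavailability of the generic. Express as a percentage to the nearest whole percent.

F_rel = (AUC_test/D_test) / (AUC_ref/D_ref)
      = (754.2/75) / (658.5/100)
      = 10.056 / 6.585 = 1.5271 = 152.71%

F_rel = 153%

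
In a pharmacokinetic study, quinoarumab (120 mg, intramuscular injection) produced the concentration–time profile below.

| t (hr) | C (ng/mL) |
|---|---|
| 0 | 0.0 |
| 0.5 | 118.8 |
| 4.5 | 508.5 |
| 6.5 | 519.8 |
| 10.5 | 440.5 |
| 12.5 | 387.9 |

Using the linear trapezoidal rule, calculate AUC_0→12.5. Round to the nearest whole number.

AUC = 5062 ng/mL·hr

Trapezoidal AUC_0→12.5:
  [0→0.5]: (0.0+118.8)/2 × 0.5 = 29.7
  [0.5→4.5]: (118.8+508.5)/2 × 4 = 1254.6
  [4.5→6.5]: (508.5+519.8)/2 × 2 = 1028.3
  [6.5→10.5]: (519.8+440.5)/2 × 4 = 1920.6
  [10.5→12.5]: (440.5+387.9)/2 × 2 = 828.4
  Sum = 5061.6 ng/mL·hr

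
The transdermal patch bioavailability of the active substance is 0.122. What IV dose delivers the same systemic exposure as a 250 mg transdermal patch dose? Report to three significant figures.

Systemic exposure from an extravascular dose = F × D_ev, so the equivalent IV dose is F × D_ev.
D_iv = F × D_ev = 0.122 × 250 = 30.5 mg

D_iv = 30.5 mg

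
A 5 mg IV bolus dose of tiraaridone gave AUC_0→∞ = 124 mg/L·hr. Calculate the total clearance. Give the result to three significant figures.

CL = Dose_iv / AUC_0→∞
   = 5 / 124 = 0.0403226 L/hr

CL = 0.0403 L/hr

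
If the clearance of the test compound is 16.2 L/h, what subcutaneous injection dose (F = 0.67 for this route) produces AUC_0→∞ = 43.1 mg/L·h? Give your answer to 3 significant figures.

Dose = CL × AUC_0→∞ / F
     = 16.2 × 43.1 / 0.67 = 1042.12 mg

Dose = 1040 mg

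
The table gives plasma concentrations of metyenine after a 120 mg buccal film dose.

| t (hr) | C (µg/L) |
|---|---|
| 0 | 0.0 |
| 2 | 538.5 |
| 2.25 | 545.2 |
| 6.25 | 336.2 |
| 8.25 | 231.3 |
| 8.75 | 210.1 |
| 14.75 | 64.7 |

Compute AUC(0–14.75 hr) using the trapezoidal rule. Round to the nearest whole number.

AUC = 3939 µg/L·hr

Trapezoidal AUC_0→14.75:
  [0→2]: (0.0+538.5)/2 × 2 = 538.5
  [2→2.25]: (538.5+545.2)/2 × 0.25 = 135.4625
  [2.25→6.25]: (545.2+336.2)/2 × 4 = 1762.8
  [6.25→8.25]: (336.2+231.3)/2 × 2 = 567.5
  [8.25→8.75]: (231.3+210.1)/2 × 0.5 = 110.35
  [8.75→14.75]: (210.1+64.7)/2 × 6 = 824.4
  Sum = 3939.0125 µg/L·hr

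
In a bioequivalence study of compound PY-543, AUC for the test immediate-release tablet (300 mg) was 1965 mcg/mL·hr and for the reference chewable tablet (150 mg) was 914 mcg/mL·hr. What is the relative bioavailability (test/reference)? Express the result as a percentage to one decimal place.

F_rel = (AUC_test/D_test) / (AUC_ref/D_ref)
      = (1965/300) / (914/150)
      = 6.55 / 6.09333 = 1.0749 = 107.49%

F_rel = 107.5%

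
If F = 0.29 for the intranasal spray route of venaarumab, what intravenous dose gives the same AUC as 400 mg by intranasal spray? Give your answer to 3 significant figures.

Systemic exposure from an extravascular dose = F × D_ev, so the equivalent IV dose is F × D_ev.
D_iv = F × D_ev = 0.29 × 400 = 116 mg

D_iv = 116 mg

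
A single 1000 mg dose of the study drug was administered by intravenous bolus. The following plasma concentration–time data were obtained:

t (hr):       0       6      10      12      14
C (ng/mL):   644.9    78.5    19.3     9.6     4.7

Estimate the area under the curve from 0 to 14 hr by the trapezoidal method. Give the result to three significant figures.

Trapezoidal AUC_0→14:
  [0→6]: (644.9+78.5)/2 × 6 = 2170.2
  [6→10]: (78.5+19.3)/2 × 4 = 195.6
  [10→12]: (19.3+9.6)/2 × 2 = 28.9
  [12→14]: (9.6+4.7)/2 × 2 = 14.3
  Sum = 2409.0 ng/mL·hr

AUC = 2410 ng/mL·hr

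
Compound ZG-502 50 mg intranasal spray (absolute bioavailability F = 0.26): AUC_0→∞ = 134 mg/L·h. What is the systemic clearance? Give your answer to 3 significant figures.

CL = F × Dose / AUC_0→∞
   = 0.26 × 50 / 134 = 0.0970149 L/h

CL = 0.0970 L/h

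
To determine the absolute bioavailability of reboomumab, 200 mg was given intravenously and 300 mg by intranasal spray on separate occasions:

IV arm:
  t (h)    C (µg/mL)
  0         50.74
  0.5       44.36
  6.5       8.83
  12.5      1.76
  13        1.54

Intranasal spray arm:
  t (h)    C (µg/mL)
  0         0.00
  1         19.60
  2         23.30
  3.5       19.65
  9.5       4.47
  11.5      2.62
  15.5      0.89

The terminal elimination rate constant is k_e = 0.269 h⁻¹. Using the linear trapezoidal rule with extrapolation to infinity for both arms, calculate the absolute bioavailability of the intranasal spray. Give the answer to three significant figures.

Trapezoidal AUC_0→13 (IV):
  [0→0.5]: (50.74+44.36)/2 × 0.5 = 23.775
  [0.5→6.5]: (44.36+8.83)/2 × 6 = 159.57
  [6.5→12.5]: (8.83+1.76)/2 × 6 = 31.77
  [12.5→13]: (1.76+1.54)/2 × 0.5 = 0.825
  Sum = 215.94 µg/mL·h
IV tail: 1.54/0.269 = 5.725; AUC_iv,0→∞ = 215.94 + 5.725 = 221.665 µg/mL·h
Trapezoidal AUC_0→15.5 (intranasal spray):
  [0→1]: (0.00+19.60)/2 × 1 = 9.8
  [1→2]: (19.60+23.30)/2 × 1 = 21.45
  [2→3.5]: (23.30+19.65)/2 × 1.5 = 32.2125
  [3.5→9.5]: (19.65+4.47)/2 × 6 = 72.36
  [9.5→11.5]: (4.47+2.62)/2 × 2 = 7.09
  [11.5→15.5]: (2.62+0.89)/2 × 4 = 7.02
  Sum = 149.9325 µg/mL·h
intranasal spray tail: 0.89/0.269 = 3.309; AUC_ev,0→∞ = 149.9325 + 3.309 = 153.2415 µg/mL·h
F = (AUC_ev/D_ev)/(AUC_iv/D_iv) = (153.2415/300)/(221.665/200) = 0.510805/1.108325 = 0.4609

F = 0.461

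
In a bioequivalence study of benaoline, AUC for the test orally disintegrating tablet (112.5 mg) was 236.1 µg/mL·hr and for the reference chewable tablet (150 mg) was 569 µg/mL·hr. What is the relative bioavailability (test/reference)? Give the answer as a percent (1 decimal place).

F_rel = (AUC_test/D_test) / (AUC_ref/D_ref)
      = (236.1/112.5) / (569/150)
      = 2.09867 / 3.79333 = 0.5533 = 55.33%

F_rel = 55.3%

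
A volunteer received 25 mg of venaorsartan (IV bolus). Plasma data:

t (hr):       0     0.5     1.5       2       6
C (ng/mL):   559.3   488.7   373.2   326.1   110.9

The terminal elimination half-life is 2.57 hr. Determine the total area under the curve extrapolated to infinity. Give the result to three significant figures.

Trapezoidal AUC_0→6:
  [0→0.5]: (559.3+488.7)/2 × 0.5 = 262.0
  [0.5→1.5]: (488.7+373.2)/2 × 1 = 430.95
  [1.5→2]: (373.2+326.1)/2 × 0.5 = 174.825
  [2→6]: (326.1+110.9)/2 × 4 = 874.0
  Sum = 1741.775 ng/mL·hr
k_e = ln2 / t½ = 0.693147 / 2.57 = 0.2697 hr^-1
Extrapolated tail: C_last / k_e = 110.9 / 0.2697 = 411.198
AUC_0→∞ = 1741.775 + 411.198 = 2152.973 ng/mL·hr

AUC = 2150 ng/mL·hr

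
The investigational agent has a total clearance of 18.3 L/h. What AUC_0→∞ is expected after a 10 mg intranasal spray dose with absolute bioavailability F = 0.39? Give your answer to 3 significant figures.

AUC = 0.213 mg/L·h

AUC_0→∞ = F × Dose / CL
        = 0.39 × 10 / 18.3 = 0.213115 mg/L·h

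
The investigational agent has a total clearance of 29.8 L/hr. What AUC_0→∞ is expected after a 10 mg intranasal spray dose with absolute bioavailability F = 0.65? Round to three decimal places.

AUC = 0.218 mg/L·hr

AUC_0→∞ = F × Dose / CL
        = 0.65 × 10 / 29.8 = 0.218121 mg/L·hr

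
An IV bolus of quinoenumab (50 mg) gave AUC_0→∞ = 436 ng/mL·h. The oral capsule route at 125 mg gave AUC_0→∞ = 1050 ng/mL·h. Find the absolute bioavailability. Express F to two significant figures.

F = 0.96

F = (AUC_ev / D_ev) / (AUC_iv / D_iv)
  = (1050/125) / (436/50)
  = 8.4 / 8.72 = 0.9633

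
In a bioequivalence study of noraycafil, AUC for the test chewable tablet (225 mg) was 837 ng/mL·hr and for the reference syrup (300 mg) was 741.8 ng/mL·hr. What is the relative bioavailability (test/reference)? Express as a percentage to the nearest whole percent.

F_rel = 150%

F_rel = (AUC_test/D_test) / (AUC_ref/D_ref)
      = (837/225) / (741.8/300)
      = 3.72 / 2.47267 = 1.5044 = 150.44%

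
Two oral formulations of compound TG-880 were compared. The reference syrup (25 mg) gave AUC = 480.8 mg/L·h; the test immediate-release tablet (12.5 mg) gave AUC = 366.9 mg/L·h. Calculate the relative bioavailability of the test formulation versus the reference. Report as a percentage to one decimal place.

F_rel = (AUC_test/D_test) / (AUC_ref/D_ref)
      = (366.9/12.5) / (480.8/25)
      = 29.352 / 19.232 = 1.5262 = 152.62%

F_rel = 152.6%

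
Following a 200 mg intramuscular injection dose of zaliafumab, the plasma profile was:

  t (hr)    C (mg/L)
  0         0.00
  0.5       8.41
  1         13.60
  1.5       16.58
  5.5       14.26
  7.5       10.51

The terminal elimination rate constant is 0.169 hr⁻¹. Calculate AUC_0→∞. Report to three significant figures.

Trapezoidal AUC_0→7.5:
  [0→0.5]: (0.00+8.41)/2 × 0.5 = 2.1025
  [0.5→1]: (8.41+13.60)/2 × 0.5 = 5.5025
  [1→1.5]: (13.60+16.58)/2 × 0.5 = 7.545
  [1.5→5.5]: (16.58+14.26)/2 × 4 = 61.68
  [5.5→7.5]: (14.26+10.51)/2 × 2 = 24.77
  Sum = 101.6 mg/L·hr
Extrapolated tail: C_last / k_e = 10.51 / 0.169 = 62.189
AUC_0→∞ = 101.6 + 62.189 = 163.789 mg/L·hr

AUC = 164 mg/L·hr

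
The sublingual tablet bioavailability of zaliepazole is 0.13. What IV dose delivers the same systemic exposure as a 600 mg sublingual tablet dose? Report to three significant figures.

D_iv = 78.0 mg

Systemic exposure from an extravascular dose = F × D_ev, so the equivalent IV dose is F × D_ev.
D_iv = F × D_ev = 0.13 × 600 = 78 mg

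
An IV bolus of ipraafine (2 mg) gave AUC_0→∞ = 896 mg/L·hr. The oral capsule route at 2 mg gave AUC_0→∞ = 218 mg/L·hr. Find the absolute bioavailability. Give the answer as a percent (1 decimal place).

F = (AUC_ev / D_ev) / (AUC_iv / D_iv)
  = (218/2) / (896/2)
  = 109 / 448 = 0.2433
  = 24.33%

F = 24.3%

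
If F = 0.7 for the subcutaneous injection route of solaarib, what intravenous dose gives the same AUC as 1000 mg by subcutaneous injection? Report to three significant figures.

D_iv = 700 mg

Systemic exposure from an extravascular dose = F × D_ev, so the equivalent IV dose is F × D_ev.
D_iv = F × D_ev = 0.7 × 1000 = 700 mg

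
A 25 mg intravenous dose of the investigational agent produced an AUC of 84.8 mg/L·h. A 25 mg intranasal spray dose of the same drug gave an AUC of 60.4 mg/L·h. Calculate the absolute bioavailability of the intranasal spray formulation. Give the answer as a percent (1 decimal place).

F = (AUC_ev / D_ev) / (AUC_iv / D_iv)
  = (60.4/25) / (84.8/25)
  = 2.416 / 3.392 = 0.7123
  = 71.23%

F = 71.2%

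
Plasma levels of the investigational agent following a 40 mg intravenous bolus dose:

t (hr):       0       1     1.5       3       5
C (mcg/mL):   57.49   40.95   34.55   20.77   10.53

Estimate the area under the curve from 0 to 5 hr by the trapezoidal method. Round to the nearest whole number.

Trapezoidal AUC_0→5:
  [0→1]: (57.49+40.95)/2 × 1 = 49.22
  [1→1.5]: (40.95+34.55)/2 × 0.5 = 18.875
  [1.5→3]: (34.55+20.77)/2 × 1.5 = 41.49
  [3→5]: (20.77+10.53)/2 × 2 = 31.3
  Sum = 140.885 mcg/mL·hr

AUC = 141 mcg/mL·hr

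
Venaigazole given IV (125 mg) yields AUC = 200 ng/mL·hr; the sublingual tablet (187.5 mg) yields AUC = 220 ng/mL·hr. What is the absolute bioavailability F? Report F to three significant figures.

F = (AUC_ev / D_ev) / (AUC_iv / D_iv)
  = (220/187.5) / (200/125)
  = 1.17333 / 1.6 = 0.7333

F = 0.733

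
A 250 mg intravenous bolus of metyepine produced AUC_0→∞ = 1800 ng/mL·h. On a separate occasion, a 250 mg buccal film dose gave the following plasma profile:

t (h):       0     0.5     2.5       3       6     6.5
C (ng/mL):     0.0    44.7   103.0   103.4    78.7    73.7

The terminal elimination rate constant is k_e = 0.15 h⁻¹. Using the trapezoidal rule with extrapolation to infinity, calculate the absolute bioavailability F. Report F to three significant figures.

F = 0.563

Trapezoidal AUC_0→6.5 (buccal film):
  [0→0.5]: (0.0+44.7)/2 × 0.5 = 11.175
  [0.5→2.5]: (44.7+103.0)/2 × 2 = 147.7
  [2.5→3]: (103.0+103.4)/2 × 0.5 = 51.6
  [3→6]: (103.4+78.7)/2 × 3 = 273.15
  [6→6.5]: (78.7+73.7)/2 × 0.5 = 38.1
  Sum = 521.725 ng/mL·h
Tail: C_last/k_e = 73.7/0.15 = 491.333
AUC_0→∞ (buccal film) = 521.725 + 491.333 = 1013.058 ng/mL·h
F = (AUC_ev/D_ev)/(AUC_iv/D_iv) = (1013.058/250)/(1800/250) = 4.052232/7.2 = 0.5628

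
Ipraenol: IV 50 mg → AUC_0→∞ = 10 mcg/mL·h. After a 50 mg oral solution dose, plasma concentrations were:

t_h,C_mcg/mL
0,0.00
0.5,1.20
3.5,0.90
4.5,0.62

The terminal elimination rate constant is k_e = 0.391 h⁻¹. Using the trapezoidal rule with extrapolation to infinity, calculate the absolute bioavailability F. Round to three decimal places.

Trapezoidal AUC_0→4.5 (oral solution):
  [0→0.5]: (0.00+1.20)/2 × 0.5 = 0.3
  [0.5→3.5]: (1.20+0.90)/2 × 3 = 3.15
  [3.5→4.5]: (0.90+0.62)/2 × 1 = 0.76
  Sum = 4.21 mcg/mL·h
Tail: C_last/k_e = 0.62/0.391 = 1.586
AUC_0→∞ (oral solution) = 4.21 + 1.586 = 5.796 mcg/mL·h
F = (AUC_ev/D_ev)/(AUC_iv/D_iv) = (5.796/50)/(10/50) = 0.11592/0.2 = 0.5796

F = 0.580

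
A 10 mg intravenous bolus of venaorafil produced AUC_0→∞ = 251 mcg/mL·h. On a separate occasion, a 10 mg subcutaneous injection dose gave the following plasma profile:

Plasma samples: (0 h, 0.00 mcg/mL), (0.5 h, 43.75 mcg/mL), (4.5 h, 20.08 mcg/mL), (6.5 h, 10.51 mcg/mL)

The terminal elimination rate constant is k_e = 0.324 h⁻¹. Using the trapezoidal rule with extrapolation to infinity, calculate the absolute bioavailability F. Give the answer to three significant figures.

F = 0.803

Trapezoidal AUC_0→6.5 (subcutaneous injection):
  [0→0.5]: (0.00+43.75)/2 × 0.5 = 10.9375
  [0.5→4.5]: (43.75+20.08)/2 × 4 = 127.66
  [4.5→6.5]: (20.08+10.51)/2 × 2 = 30.59
  Sum = 169.1875 mcg/mL·h
Tail: C_last/k_e = 10.51/0.324 = 32.438
AUC_0→∞ (subcutaneous injection) = 169.1875 + 32.438 = 201.6255 mcg/mL·h
F = (AUC_ev/D_ev)/(AUC_iv/D_iv) = (201.6255/10)/(251/10) = 20.16255/25.1 = 0.8033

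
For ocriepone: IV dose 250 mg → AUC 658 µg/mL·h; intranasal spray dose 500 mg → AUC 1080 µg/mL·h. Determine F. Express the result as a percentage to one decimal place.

F = 82.1%

F = (AUC_ev / D_ev) / (AUC_iv / D_iv)
  = (1080/500) / (658/250)
  = 2.16 / 2.632 = 0.8207
  = 82.07%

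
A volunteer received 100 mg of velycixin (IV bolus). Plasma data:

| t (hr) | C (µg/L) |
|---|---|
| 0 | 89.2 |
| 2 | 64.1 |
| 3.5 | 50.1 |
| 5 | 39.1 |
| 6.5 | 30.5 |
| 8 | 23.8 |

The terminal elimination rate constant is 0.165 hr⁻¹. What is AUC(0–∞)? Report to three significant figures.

AUC = 543 µg/L·hr

Trapezoidal AUC_0→8:
  [0→2]: (89.2+64.1)/2 × 2 = 153.3
  [2→3.5]: (64.1+50.1)/2 × 1.5 = 85.65
  [3.5→5]: (50.1+39.1)/2 × 1.5 = 66.9
  [5→6.5]: (39.1+30.5)/2 × 1.5 = 52.2
  [6.5→8]: (30.5+23.8)/2 × 1.5 = 40.725
  Sum = 398.775 µg/L·hr
Extrapolated tail: C_last / k_e = 23.8 / 0.165 = 144.242
AUC_0→∞ = 398.775 + 144.242 = 543.017 µg/L·hr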